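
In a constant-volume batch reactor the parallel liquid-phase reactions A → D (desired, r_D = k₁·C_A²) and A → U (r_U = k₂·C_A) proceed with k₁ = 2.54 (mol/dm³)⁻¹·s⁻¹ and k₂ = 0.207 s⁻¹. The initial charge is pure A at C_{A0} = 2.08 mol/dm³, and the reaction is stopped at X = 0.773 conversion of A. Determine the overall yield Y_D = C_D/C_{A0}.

C_A = C_{A0}(1−X) = 0.4722 mol/dm³.
Along a PFR/batch, dC_U/dC_A = −r_U/(r_D+r_U) = −k₂/(k₂+k₁·C_A).
Integrating from C_{A0} to C_A: C_U = (0.207/2.54)·ln[(0.207+2.54·2.08)/(0.207+2.54·0.472)] = 0.08150·ln(5.490/1.406) = 0.1110 mol/dm³.
Then C_D = (C_{A0}−C_A) − C_U = 1.608 − 0.1110 = 1.497 mol/dm³.
Y_D = C_D/C_{A0} = 1.497/2.08 = 0.720.

0.720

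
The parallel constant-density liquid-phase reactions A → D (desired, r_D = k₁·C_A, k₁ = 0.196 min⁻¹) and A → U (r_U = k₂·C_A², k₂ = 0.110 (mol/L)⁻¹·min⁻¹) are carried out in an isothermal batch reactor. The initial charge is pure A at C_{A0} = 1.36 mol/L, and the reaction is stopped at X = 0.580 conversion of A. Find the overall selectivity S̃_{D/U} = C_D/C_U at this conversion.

1.88

C_A = C_{A0}(1−X) = 0.5712 mol/L.
Along a PFR/batch, dC_D/dC_A = −r_D/(r_D+r_U) = −k₁/(k₁+k₂·C_A).
Integrating from C_{A0} to C_A: C_D = (0.196/0.110)·ln[(0.196+0.110·1.36)/(0.196+0.110·0.571)] = 1.782·ln(0.3456/0.2588) = 0.5151 mol/L.
C_U = (C_{A0}−C_A)−C_D = 0.2737 mol/L; S̃_{D/U} = 0.5151/0.2737 = 1.88.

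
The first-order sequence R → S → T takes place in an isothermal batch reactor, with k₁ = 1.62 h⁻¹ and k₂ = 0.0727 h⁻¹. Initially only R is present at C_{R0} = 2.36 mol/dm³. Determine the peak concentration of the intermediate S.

2.04 mol/dm³

For a first-order series the maximum intermediate yield is C_{S,max}/C_{R0} = (k₁/k₂)^[k₂/(k₂−k₁)].
= (1.62/0.0727)^(0.0727/(0.0727−1.62)) = (22.28)^(-0.04699) = 0.8643.
C_{S,max} = 0.8643×2.36 = 2.04 mol/dm³.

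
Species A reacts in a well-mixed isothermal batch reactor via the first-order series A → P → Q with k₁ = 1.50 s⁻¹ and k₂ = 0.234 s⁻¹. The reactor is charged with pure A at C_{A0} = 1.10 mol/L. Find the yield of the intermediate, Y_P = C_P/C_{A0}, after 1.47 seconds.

Solving the coupled first-order balances gives C_P(t) = [k₁/(k₂−k₁)]·C_{A0}·(e^(−k₁t) − e^(−k₂t)).
e^(−k₁t) = e^(−1.50×1.47) = e^(−2.205) = 0.1103; e^(−k₂t) = e^(−0.3440) = 0.7089.
C_P = 1.50×1.10/(0.234−1.50) × (0.1103−0.7089) = (-1.303)×(-0.5987) = 0.7803 mol/L.
Y_P = C_P/C_{A0} = 0.7803/1.10 = 0.709.

0.709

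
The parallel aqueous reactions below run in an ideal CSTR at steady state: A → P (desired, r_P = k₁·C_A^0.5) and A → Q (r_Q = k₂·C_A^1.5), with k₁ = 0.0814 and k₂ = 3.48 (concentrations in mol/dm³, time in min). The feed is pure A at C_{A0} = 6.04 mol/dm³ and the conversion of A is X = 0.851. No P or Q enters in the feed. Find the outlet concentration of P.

Exit C_A = C_{A0}(1−X) = 6.04×0.149 = 0.9000 mol/dm³.
Rates in a CSTR are evaluated at the outlet concentration: r_P = 0.0814×0.9000^0.5 = 0.07722, r_Q = 3.48×0.9000^1.5 = 2.971.
Fraction of consumed A going to P: r_P/(r_P+r_Q) = 0.02533.
C_P = 0.02533·C_{A0}·X = 0.02533×6.04×0.851 = 0.130 mol/dm³.

0.130 mol/dm³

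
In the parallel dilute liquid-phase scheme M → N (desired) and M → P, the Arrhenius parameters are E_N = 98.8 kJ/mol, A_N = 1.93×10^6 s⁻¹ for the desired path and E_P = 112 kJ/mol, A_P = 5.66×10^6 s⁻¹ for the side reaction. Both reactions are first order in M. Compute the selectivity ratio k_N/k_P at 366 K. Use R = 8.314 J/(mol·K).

Since both paths have the same order in M, the concentration cancels and S_{N/P} = k_N/k_P = (A_N/A_P)·exp[(E_P−E_N)/(RT)].
(E_P−E_N)/(RT) = (112−98.8)×10³/(8.314×366) = 13200/3043 = 4.338.
k_N/k_P = (1.93×10^6/5.66×10^6)·exp(4.338) = 0.3410 × 76.55 = 26.1.
Since E_N < E_P, lowering the temperature improves selectivity toward N.

26.1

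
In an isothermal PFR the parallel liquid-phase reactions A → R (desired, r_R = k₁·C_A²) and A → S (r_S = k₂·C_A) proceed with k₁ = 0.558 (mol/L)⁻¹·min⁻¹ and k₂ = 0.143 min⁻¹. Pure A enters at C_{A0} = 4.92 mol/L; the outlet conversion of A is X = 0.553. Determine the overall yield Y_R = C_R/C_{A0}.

0.514

C_A = C_{A0}(1−X) = 2.199 mol/L.
Along a PFR/batch, dC_S/dC_A = −r_S/(r_R+r_S) = −k₂/(k₂+k₁·C_A).
Integrating from C_{A0} to C_A: C_S = (0.143/0.558)·ln[(0.143+0.558·4.92)/(0.143+0.558·2.20)] = 0.2563·ln(2.888/1.370) = 0.1911 mol/L.
Then C_R = (C_{A0}−C_A) − C_S = 2.721 − 0.1911 = 2.530 mol/L.
Y_R = C_R/C_{A0} = 2.530/4.92 = 0.514.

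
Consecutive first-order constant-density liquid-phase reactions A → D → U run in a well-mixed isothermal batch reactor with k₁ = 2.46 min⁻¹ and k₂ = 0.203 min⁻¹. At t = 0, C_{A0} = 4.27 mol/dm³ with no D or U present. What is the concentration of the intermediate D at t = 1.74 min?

For first-order series with pure A initially, C_D(t) = k₁C_{A0}/(k₂−k₁)·(e^(−k₁t) − e^(−k₂t)).
e^(−k₁t) = e^(−2.46×1.74) = e^(−4.280) = 0.01384; e^(−k₂t) = e^(−0.3532) = 0.7024.
C_D = 2.46×4.27/(0.203−2.46) × (0.01384−0.7024) = (-4.654)×(-0.6886) = 3.205 mol/dm³.

3.20 mol/dm³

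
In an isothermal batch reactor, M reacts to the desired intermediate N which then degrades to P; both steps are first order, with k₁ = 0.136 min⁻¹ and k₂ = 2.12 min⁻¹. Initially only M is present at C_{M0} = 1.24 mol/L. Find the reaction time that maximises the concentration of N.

1.38 min

Setting dC_N/dt = 0 gives t_opt = ln(k₂/k₁)/(k₂−k₁).
= ln(2.12/0.136)/(2.12−0.136) = ln(15.59)/1.984 = 2.747/1.984 = 1.38 min.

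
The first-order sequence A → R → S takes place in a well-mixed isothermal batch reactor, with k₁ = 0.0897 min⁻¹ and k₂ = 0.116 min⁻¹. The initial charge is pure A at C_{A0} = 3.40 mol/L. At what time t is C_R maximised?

9.78 min

The intermediate peaks when r₁ = r₂, i.e. k₁e^(−k₁t) = k₂e^(−k₂t), giving t_opt = ln(k₂/k₁)/(k₂−k₁).
= ln(0.116/0.0897)/(0.116−0.0897) = ln(1.293)/0.02630 = 0.2571/0.02630 = 9.78 min.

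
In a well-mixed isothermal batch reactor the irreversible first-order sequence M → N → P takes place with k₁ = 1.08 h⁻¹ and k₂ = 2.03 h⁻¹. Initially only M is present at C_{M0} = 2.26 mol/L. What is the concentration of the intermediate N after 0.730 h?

0.584 mol/L

For first-order series with pure M initially, C_N(t) = k₁C_{M0}/(k₂−k₁)·(e^(−k₁t) − e^(−k₂t)).
e^(−k₁t) = e^(−1.08×0.730) = e^(−0.7884) = 0.4546; e^(−k₂t) = e^(−1.482) = 0.2272.
C_N = 1.08×2.26/(2.03−1.08) × (0.4546−0.2272) = 2.569×0.2274 = 0.5842 mol/L.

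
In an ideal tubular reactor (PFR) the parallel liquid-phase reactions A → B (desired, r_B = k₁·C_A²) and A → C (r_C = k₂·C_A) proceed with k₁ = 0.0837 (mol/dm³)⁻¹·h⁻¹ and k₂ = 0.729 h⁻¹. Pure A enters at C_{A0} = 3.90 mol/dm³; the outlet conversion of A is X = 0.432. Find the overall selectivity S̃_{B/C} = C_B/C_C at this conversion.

C_A = C_{A0}(1−X) = 2.215 mol/dm³.
Along a PFR/batch, dC_C/dC_A = −r_C/(r_B+r_C) = −k₂/(k₂+k₁·C_A).
Integrating from C_{A0} to C_A: C_C = (0.729/0.0837)·ln[(0.729+0.0837·3.90)/(0.729+0.0837·2.22)] = 8.710·ln(1.055/0.9144) = 1.249 mol/dm³.
Then C_B = (C_{A0}−C_A) − C_C = 1.685 − 1.249 = 0.4356 mol/dm³.
S̃_{B/C} = C_B/C_C = 0.4356/1.249 = 0.349.

0.349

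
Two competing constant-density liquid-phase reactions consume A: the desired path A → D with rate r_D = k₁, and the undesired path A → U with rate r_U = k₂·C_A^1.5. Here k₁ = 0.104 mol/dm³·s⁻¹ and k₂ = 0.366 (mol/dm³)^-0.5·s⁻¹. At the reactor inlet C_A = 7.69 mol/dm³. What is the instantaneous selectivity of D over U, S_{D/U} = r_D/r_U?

0.0133

S_{D/U} = r_D/r_U = (k₁)/(k₂·C_A^1.5) = (k₁/k₂)·C_A^-1.5.
= (0.104) / (0.366×7.690^1.5) = 0.1040/7.805 = 0.0133.
The undesired path is higher order in A, so low C_A (CSTR or dilute feed) favours D.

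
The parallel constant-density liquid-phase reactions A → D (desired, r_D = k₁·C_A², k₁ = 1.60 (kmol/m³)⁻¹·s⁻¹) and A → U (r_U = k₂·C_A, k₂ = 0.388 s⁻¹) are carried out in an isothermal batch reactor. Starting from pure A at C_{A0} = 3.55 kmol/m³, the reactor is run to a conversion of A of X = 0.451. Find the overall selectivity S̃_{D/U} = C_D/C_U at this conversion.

C_A = C_{A0}(1−X) = 1.949 kmol/m³.
Along a PFR/batch, dC_U/dC_A = −r_U/(r_D+r_U) = −k₂/(k₂+k₁·C_A).
Integrating from C_{A0} to C_A: C_U = (0.388/1.60)·ln[(0.388+1.60·3.55)/(0.388+1.60·1.95)] = 0.2425·ln(6.068/3.506) = 0.1330 kmol/m³.
Then C_D = (C_{A0}−C_A) − C_U = 1.601 − 0.1330 = 1.468 kmol/m³.
S̃_{D/U} = C_D/C_U = 1.468/0.1330 = 11.0.

11.0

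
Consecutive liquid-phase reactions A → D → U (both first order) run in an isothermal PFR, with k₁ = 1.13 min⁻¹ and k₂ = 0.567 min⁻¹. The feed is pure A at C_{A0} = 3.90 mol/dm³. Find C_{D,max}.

1.95 mol/dm³

For a first-order series the maximum intermediate yield is C_{D,max}/C_{A0} = (k₁/k₂)^[k₂/(k₂−k₁)].
= (1.13/0.567)^(0.567/(0.567−1.13)) = (1.993)^(-1.007) = 0.4993.
C_{D,max} = 0.4993×3.90 = 1.95 mol/dm³.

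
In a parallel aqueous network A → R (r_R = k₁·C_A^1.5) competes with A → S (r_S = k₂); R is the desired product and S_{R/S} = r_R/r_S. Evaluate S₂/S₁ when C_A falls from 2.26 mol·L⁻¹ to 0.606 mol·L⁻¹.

S_{R/S} = (k₁/k₂)·C_A^1.5, so S₂/S₁ = (C_{A,2}/C_{A,1})^1.5.
= (0.606/2.26)^1.5 = (0.2681)^1.5 = 0.139.

0.139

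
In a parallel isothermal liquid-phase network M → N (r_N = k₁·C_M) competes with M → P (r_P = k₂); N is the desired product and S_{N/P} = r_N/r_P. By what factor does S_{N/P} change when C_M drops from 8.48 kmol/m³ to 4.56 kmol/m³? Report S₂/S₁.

0.538

S_{N/P} = (k₁/k₂)·C_M, so S₂/S₁ = (C_{M,2}/C_{M,1}).
= 4.56/8.48 = 0.538.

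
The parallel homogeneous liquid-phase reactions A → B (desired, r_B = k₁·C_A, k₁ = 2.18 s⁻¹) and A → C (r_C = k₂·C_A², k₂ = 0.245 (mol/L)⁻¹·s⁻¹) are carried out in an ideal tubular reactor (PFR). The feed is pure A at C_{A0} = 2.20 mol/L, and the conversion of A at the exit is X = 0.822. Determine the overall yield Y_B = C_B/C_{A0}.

0.719

C_A = C_{A0}(1−X) = 0.3916 mol/L.
Along a PFR/batch, dC_B/dC_A = −r_B/(r_B+r_C) = −k₁/(k₁+k₂·C_A).
Integrating from C_{A0} to C_A: C_B = (2.18/0.245)·ln[(2.18+0.245·2.20)/(2.18+0.245·0.392)] = 8.898·ln(2.719/2.276) = 1.583 mol/L.
Y_B = C_B/C_{A0} = 1.583/2.20 = 0.719.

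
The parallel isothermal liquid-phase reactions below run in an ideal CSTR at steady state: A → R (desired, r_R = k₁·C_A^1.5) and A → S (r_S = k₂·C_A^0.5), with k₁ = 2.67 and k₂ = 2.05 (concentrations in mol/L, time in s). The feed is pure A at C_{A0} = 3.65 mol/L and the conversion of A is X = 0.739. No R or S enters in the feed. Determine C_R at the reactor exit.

1.49 mol/L

Exit C_A = C_{A0}(1−X) = 3.65×0.261 = 0.9526 mol/L.
A CSTR operates uniformly at the exit composition, giving r_R = 2.483 and r_S = 2.001 (each k·C_A^n at C_A = 0.9526).
Fraction of consumed A going to R: r_R/(r_R+r_S) = 0.5537.
C_R = 0.5537·C_{A0}·X = 0.5537×3.65×0.739 = 1.49 mol/L.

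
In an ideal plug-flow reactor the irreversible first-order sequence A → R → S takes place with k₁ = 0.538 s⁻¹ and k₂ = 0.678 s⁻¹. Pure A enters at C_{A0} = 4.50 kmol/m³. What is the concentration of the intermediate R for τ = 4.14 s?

0.820 kmol/m³

Solving the coupled first-order balances gives C_R(τ) = [k₁/(k₂−k₁)]·C_{A0}·(e^(−k₁τ) − e^(−k₂τ)).
e^(−k₁τ) = e^(−0.538×4.14) = e^(−2.227) = 0.1078; e^(−k₂τ) = e^(−2.807) = 0.06039.
C_R = 0.538×4.50/(0.678−0.538) × (0.1078−0.06039) = 17.29×0.04743 = 0.8201 kmol/m³.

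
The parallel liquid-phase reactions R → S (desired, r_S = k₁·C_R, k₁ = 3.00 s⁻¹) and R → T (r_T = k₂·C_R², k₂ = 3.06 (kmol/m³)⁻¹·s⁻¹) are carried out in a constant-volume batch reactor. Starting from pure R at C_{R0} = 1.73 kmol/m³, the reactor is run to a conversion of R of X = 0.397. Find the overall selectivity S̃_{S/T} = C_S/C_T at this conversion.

C_R = C_{R0}(1−X) = 1.043 kmol/m³.
Along a PFR/batch, dC_S/dC_R = −r_S/(r_S+r_T) = −k₁/(k₁+k₂·C_R).
Integrating from C_{R0} to C_R: C_S = (3.00/3.06)·ln[(3.00+3.06·1.73)/(3.00+3.06·1.04)] = 0.9804·ln(8.294/6.192) = 0.2865 kmol/m³.
C_T = (C_{R0}−C_R)−C_S = 0.4003 kmol/m³; S̃_{S/T} = 0.2865/0.4003 = 0.716.

0.716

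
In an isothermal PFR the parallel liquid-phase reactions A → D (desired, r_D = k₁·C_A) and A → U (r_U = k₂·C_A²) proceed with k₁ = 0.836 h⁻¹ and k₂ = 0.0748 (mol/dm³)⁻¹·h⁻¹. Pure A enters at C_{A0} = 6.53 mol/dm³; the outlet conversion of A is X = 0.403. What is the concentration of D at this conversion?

C_A = C_{A0}(1−X) = 3.898 mol/dm³.
Along a PFR/batch, dC_D/dC_A = −r_D/(r_D+r_U) = −k₁/(k₁+k₂·C_A).
Integrating from C_{A0} to C_A: C_D = (0.836/0.0748)·ln[(0.836+0.0748·6.53)/(0.836+0.0748·3.90)] = 11.18·ln(1.324/1.128) = 1.798 mol/dm³.

1.80 mol/dm³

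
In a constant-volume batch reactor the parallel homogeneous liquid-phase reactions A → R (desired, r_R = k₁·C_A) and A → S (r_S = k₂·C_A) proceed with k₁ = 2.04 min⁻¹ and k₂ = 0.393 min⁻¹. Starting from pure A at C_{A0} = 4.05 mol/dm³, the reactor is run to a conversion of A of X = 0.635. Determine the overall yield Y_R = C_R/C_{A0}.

0.532

C_A = C_{A0}(1−X) = 1.478 mol/dm³.
Both paths are first order in A, so the instantaneous fraction to R is constant: dC_R/d(−C_A) = k₁/(k₁+k₂) = 0.8385.
C_R = 0.8385·(C_{A0}−C_A) = 0.8385×2.572 = 2.16 mol/dm³.
Y_R = C_R/C_{A0} = 2.156/4.05 = 0.532.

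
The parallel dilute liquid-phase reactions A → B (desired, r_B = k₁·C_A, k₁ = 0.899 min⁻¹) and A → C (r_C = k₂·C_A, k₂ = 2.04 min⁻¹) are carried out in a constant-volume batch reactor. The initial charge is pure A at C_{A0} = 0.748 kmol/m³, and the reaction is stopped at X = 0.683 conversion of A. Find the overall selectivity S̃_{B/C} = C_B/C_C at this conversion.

0.441

C_A = C_{A0}(1−X) = 0.2371 kmol/m³.
Both paths are first order in A, so the instantaneous fraction to B is constant: dC_B/d(−C_A) = k₁/(k₁+k₂) = 0.3059.
C_B = 0.3059·(C_{A0}−C_A) = 0.3059×0.5109 = 0.156 kmol/m³.
C_C = (C_{A0}−C_A)−C_B = 0.3546 kmol/m³; S̃_{B/C} = 0.1563/0.3546 = 0.441.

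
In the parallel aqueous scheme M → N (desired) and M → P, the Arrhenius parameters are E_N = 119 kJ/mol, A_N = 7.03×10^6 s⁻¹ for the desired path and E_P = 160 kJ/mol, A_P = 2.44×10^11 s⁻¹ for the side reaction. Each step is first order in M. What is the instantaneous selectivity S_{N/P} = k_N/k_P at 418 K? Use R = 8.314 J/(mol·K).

3.83

Since both paths have the same order in M, the concentration cancels and S_{N/P} = k_N/k_P = (A_N/A_P)·exp[(E_P−E_N)/(RT)].
(E_P−E_N)/(RT) = (160−119)×10³/(8.314×418) = 41000/3475 = 11.80.
k_N/k_P = (7.03×10^6/2.44×10^11)·exp(11.80) = 2.881×10^-5 × 1.329×10^5 = 3.83.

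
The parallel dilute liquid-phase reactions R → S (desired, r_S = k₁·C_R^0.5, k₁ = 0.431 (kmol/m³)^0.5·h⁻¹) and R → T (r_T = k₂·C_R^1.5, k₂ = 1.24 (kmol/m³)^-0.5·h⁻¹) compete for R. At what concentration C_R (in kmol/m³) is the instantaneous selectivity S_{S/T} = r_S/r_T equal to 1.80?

S_{S/T} = (k₁/k₂)·C_R⁻¹ ⇒ C_R = (S·k₂/k₁)^(-1).
= (1.80×1.24/0.431)^(-1) = (5.179)^(-1) = 0.193 kmol/m³.

0.193 kmol/m³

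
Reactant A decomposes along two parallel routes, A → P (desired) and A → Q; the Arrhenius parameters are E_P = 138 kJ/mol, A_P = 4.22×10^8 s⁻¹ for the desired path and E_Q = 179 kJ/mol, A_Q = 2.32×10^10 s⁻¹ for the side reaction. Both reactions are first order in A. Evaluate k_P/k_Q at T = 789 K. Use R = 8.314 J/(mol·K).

9.42

k_P/k_Q = (A_P/A_Q)·exp[−(E_P−E_Q)/(RT)] = (A_P/A_Q)·exp[(E_Q−E_P)/(RT)].
(E_Q−E_P)/(RT) = (179−138)×10³/(8.314×789) = 41000/6560 = 6.250.
k_P/k_Q = (4.22×10^8/2.32×10^10)·exp(6.250) = 0.01819 × 518.1 = 9.42.
Since E_P < E_Q, lowering the temperature improves selectivity toward P.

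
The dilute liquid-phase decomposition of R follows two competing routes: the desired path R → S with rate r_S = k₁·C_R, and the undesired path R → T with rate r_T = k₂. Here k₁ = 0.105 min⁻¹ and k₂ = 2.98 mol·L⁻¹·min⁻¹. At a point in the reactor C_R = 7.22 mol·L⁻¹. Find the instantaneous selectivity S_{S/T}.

0.254

S_{S/T} = r_S/r_T = (k₁·C_R)/(k₂) = (k₁/k₂)·C_R.
= (0.105×7.220) / (2.98) = 0.7581/2.980 = 0.254.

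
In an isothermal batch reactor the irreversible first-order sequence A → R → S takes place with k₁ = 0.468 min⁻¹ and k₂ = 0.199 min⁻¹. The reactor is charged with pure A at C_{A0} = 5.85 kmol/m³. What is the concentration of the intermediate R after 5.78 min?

The intermediate concentration in a first-order A→B→C sequence is C_R = k₁C_{A0}(e^(−k₁t) − e^(−k₂t))/(k₂−k₁).
e^(−k₁t) = e^(−0.468×5.78) = e^(−2.705) = 0.06687; e^(−k₂t) = e^(−1.150) = 0.3166.
C_R = 0.468×5.85/(0.199−0.468) × (0.06687−0.3166) = (-10.18)×(-0.2497) = 2.541 kmol/m³.

2.54 kmol/m³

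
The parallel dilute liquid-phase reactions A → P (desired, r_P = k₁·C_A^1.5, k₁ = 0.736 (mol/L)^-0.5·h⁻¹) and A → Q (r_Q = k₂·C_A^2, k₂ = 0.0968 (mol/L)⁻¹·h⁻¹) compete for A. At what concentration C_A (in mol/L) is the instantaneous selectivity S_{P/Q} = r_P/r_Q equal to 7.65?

S_{P/Q} = (k₁/k₂)·C_A^-0.5 ⇒ C_A = (S·k₂/k₁)^(-2).
= (7.65×0.0968/0.736)^(-2) = (1.006)^(-2) = 0.988 mol/L.

0.988 mol/L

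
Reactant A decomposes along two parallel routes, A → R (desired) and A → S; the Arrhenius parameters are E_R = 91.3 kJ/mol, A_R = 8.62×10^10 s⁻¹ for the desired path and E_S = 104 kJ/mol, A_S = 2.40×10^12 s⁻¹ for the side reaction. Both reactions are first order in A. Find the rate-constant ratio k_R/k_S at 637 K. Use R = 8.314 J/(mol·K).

0.395

With equal orders, S_{R/S} = k_R/k_S = (A_R/A_S)·exp[(E_S−E_R)/(RT)].
(E_S−E_R)/(RT) = (104−91.3)×10³/(8.314×637) = 12700/5296 = 2.398.
k_R/k_S = (8.62×10^10/2.40×10^12)·exp(2.398) = 0.03592 × 11.00 = 0.395.
Since E_R < E_S, lowering the temperature improves selectivity toward R.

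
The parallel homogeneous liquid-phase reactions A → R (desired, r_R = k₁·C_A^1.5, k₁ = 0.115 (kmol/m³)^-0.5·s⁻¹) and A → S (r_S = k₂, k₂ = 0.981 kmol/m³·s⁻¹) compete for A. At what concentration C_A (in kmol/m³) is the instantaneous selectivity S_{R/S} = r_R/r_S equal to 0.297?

S_{R/S} = (k₁/k₂)·C_A^1.5 ⇒ C_A = (S·k₂/k₁)^(1/1.5).
= (0.297×0.981/0.115)^(0.6667) = (2.534)^(0.6667) = 1.86 kmol/m³.

1.86 kmol/m³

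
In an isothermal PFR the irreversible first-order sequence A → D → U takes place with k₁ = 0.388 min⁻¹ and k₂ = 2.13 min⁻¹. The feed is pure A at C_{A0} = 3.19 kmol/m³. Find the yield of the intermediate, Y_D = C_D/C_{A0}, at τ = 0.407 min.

Solving the coupled first-order balances gives C_D(τ) = [k₁/(k₂−k₁)]·C_{A0}·(e^(−k₁τ) − e^(−k₂τ)).
e^(−k₁τ) = e^(−0.388×0.407) = e^(−0.1579) = 0.8539; e^(−k₂τ) = e^(−0.8669) = 0.4202.
C_D = 0.388×3.19/(2.13−0.388) × (0.8539−0.4202) = 0.7105×0.4337 = 0.3081 kmol/m³.
Y_D = C_D/C_{A0} = 0.3081/3.19 = 0.0966.

0.0966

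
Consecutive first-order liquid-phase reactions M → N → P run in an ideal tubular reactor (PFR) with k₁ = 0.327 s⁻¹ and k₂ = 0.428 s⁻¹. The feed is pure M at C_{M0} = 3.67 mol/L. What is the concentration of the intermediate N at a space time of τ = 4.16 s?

1.05 mol/L

For first-order series with pure M initially, C_N(τ) = k₁C_{M0}/(k₂−k₁)·(e^(−k₁τ) − e^(−k₂τ)).
e^(−k₁τ) = e^(−0.327×4.16) = e^(−1.360) = 0.2566; e^(−k₂τ) = e^(−1.780) = 0.1686.
C_N = 0.327×3.67/(0.428−0.327) × (0.2566−0.1686) = 11.88×0.08802 = 1.046 mol/L.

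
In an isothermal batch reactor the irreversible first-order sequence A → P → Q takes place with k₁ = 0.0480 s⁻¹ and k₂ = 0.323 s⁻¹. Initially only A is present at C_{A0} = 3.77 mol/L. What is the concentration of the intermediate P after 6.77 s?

0.402 mol/L

The intermediate concentration in a first-order A→B→C sequence is C_P = k₁C_{A0}(e^(−k₁t) − e^(−k₂t))/(k₂−k₁).
e^(−k₁t) = e^(−0.0480×6.77) = e^(−0.3250) = 0.7226; e^(−k₂t) = e^(−2.187) = 0.1123.
C_P = 0.0480×3.77/(0.323−0.0480) × (0.7226−0.1123) = 0.6580×0.6103 = 0.4016 mol/L.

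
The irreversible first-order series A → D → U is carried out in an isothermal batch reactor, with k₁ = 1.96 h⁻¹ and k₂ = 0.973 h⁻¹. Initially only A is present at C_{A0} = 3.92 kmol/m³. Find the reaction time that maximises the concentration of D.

0.710 h

For first-order series the maximum of C_D occurs at t_opt = ln(k₂/k₁)/(k₂−k₁).
= ln(0.973/1.96)/(0.973−1.96) = ln(0.4964)/-0.9870 = -0.7003/-0.9870 = 0.710 h.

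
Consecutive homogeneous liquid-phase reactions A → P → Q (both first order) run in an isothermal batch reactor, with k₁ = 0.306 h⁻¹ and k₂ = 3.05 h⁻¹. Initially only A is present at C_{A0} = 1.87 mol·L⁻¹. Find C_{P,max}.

0.145 mol·L⁻¹

For a first-order series the maximum intermediate yield is C_{P,max}/C_{A0} = (k₁/k₂)^[k₂/(k₂−k₁)].
= (0.306/3.05)^(3.05/(3.05−0.306)) = (0.1003)^(1.112) = 0.07764.
C_{P,max} = 0.07764×1.87 = 0.145 mol·L⁻¹.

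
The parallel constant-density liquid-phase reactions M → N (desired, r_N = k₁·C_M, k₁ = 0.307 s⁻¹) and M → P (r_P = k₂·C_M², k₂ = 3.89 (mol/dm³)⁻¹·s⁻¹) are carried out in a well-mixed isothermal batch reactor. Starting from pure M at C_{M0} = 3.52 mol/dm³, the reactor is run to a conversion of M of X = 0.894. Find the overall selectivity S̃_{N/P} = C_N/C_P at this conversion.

C_M = C_{M0}(1−X) = 0.3731 mol/dm³.
Along a PFR/batch, dC_N/dC_M = −r_N/(r_N+r_P) = −k₁/(k₁+k₂·C_M).
Integrating from C_{M0} to C_M: C_N = (0.307/3.89)·ln[(0.307+3.89·3.52)/(0.307+3.89·0.373)] = 0.07892·ln(14.00/1.758) = 0.1637 mol/dm³.
C_P = (C_{M0}−C_M)−C_N = 2.983 mol/dm³; S̃_{N/P} = 0.1637/2.983 = 0.0549.

0.0549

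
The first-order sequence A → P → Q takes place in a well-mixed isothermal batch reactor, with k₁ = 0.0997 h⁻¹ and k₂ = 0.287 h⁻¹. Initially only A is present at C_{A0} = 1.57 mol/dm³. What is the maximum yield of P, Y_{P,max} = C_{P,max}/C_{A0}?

Evaluating C_P at t_opt = ln(k₂/k₁)/(k₂−k₁) gives C_{P,max}/C_{A0} = (k₁/k₂)^[k₂/(k₂−k₁)].
= (0.0997/0.287)^(0.287/(0.287−0.0997)) = (0.3474)^(1.532) = 0.1979.

0.198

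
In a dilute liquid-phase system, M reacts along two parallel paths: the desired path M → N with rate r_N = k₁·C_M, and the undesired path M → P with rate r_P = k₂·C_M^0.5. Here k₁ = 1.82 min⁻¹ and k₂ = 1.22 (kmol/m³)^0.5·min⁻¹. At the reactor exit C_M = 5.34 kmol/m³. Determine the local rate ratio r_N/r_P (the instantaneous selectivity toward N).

S_{N/P} = r_N/r_P = (k₁·C_M)/(k₂·C_M^0.5) = (k₁/k₂)·C_M^0.5.
= (1.82×5.340) / (1.22×5.340^0.5) = 9.719/2.819 = 3.45.

3.45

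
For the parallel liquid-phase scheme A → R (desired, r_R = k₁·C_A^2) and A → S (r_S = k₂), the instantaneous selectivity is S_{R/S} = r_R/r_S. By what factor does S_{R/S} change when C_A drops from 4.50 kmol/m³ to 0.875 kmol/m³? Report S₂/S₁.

S_{R/S} = (k₁/k₂)·C_A^2, so S₂/S₁ = (C_{A,2}/C_{A,1})^2.
= (0.875/4.50)^2 = (0.1944)^2 = 0.0378.
Selectivity toward R falls as C_A falls — high-concentration operation is favoured.

0.0378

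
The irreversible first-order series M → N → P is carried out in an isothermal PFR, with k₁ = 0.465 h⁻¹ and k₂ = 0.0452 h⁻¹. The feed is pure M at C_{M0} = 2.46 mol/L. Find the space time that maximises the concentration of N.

5.55 h

Setting dC_N/dτ = 0 gives τ_opt = ln(k₂/k₁)/(k₂−k₁).
= ln(0.0452/0.465)/(0.0452−0.465) = ln(0.09720)/-0.4198 = -2.331/-0.4198 = 5.55 h.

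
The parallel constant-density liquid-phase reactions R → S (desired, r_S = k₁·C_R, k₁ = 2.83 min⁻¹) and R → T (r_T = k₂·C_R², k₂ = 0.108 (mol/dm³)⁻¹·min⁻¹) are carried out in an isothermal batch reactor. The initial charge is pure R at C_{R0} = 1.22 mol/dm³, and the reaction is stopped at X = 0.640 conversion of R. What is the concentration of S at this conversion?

C_R = C_{R0}(1−X) = 0.4392 mol/dm³.
Along a PFR/batch, dC_S/dC_R = −r_S/(r_S+r_T) = −k₁/(k₁+k₂·C_R).
Integrating from C_{R0} to C_R: C_S = (2.83/0.108)·ln[(2.83+0.108·1.22)/(2.83+0.108·0.439)] = 26.20·ln(2.962/2.877) = 0.7569 mol/dm³.

0.757 mol/dm³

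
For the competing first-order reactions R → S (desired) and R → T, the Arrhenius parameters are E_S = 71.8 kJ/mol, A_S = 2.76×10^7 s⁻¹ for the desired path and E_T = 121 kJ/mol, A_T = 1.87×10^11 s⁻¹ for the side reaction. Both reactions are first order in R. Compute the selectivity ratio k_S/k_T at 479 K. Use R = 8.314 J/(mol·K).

Since both paths have the same order in R, the concentration cancels and S_{S/T} = k_S/k_T = (A_S/A_T)·exp[(E_T−E_S)/(RT)].
(E_T−E_S)/(RT) = (121−71.8)×10³/(8.314×479) = 49200/3982 = 12.35.
k_S/k_T = (2.76×10^7/1.87×10^11)·exp(12.35) = 1.476×10^-4 × 2.320×10^5 = 34.2.
Since E_S < E_T, lowering the temperature improves selectivity toward S.

34.2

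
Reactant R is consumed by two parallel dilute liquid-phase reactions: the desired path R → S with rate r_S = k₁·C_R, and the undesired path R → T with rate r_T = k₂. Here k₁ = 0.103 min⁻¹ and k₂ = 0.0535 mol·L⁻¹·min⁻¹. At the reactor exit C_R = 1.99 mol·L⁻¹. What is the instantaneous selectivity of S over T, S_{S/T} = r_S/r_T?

S_{S/T} = r_S/r_T = (k₁·C_R)/(k₂) = (k₁/k₂)·C_R.
= (0.103×1.990) / (0.0535) = 0.2050/0.05350 = 3.83.
Since the desired path is higher order in R, keeping C_R high (PFR or concentrated feed) favours S.

3.83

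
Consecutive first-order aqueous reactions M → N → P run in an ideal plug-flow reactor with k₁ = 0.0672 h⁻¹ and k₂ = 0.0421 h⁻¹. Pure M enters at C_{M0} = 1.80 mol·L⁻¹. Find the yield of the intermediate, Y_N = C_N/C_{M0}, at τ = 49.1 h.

0.240

For first-order series with pure M initially, C_N(τ) = k₁C_{M0}/(k₂−k₁)·(e^(−k₁τ) − e^(−k₂τ)).
e^(−k₁τ) = e^(−0.0672×49.1) = e^(−3.300) = 0.03690; e^(−k₂τ) = e^(−2.067) = 0.1266.
C_N = 0.0672×1.80/(0.0421−0.0672) × (0.03690−0.1266) = (-4.819)×(-0.08965) = 0.4320 mol·L⁻¹.
Y_N = C_N/C_{M0} = 0.4320/1.80 = 0.240.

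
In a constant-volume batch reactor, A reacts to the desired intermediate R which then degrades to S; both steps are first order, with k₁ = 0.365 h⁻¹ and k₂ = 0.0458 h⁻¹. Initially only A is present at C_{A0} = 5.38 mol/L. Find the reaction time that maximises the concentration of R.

The intermediate peaks when r₁ = r₂, i.e. k₁e^(−k₁t) = k₂e^(−k₂t), giving t_opt = ln(k₂/k₁)/(k₂−k₁).
= ln(0.0458/0.365)/(0.0458−0.365) = ln(0.1255)/-0.3192 = -2.076/-0.3192 = 6.50 h.

6.50 h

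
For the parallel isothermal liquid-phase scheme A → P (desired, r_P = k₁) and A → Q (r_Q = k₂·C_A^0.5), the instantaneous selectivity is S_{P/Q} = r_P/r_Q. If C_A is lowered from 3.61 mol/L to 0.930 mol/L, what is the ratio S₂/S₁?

S_{P/Q} = (k₁/k₂)·C_A^-0.5, so S₂/S₁ = (C_{A,2}/C_{A,1})^-0.5.
= (0.930/3.61)^(-0.5) = (0.2576)^(-0.5) = 1.97.

1.97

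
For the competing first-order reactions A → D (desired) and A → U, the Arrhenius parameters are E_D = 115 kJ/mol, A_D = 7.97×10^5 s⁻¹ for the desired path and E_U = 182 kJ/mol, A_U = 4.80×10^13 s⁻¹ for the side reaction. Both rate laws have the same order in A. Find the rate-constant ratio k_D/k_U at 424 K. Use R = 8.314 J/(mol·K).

2.98

k_D/k_U = (A_D/A_U)·exp[−(E_D−E_U)/(RT)] = (A_D/A_U)·exp[(E_U−E_D)/(RT)].
(E_U−E_D)/(RT) = (182−115)×10³/(8.314×424) = 67000/3525 = 19.01.
k_D/k_U = (7.97×10^5/4.80×10^13)·exp(19.01) = 1.660×10^-8 × 1.796×10^8 = 2.98.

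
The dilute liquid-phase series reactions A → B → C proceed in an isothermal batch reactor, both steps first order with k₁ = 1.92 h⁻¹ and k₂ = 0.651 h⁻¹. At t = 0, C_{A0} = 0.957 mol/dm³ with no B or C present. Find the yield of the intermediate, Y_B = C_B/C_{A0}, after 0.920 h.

Solving the coupled first-order balances gives C_B(t) = [k₁/(k₂−k₁)]·C_{A0}·(e^(−k₁t) − e^(−k₂t)).
e^(−k₁t) = e^(−1.92×0.920) = e^(−1.766) = 0.1709; e^(−k₂t) = e^(−0.5989) = 0.5494.
C_B = 1.92×0.957/(0.651−1.92) × (0.1709−0.5494) = (-1.448)×(-0.3785) = 0.5480 mol/dm³.
Y_B = C_B/C_{A0} = 0.5480/0.957 = 0.573.

0.573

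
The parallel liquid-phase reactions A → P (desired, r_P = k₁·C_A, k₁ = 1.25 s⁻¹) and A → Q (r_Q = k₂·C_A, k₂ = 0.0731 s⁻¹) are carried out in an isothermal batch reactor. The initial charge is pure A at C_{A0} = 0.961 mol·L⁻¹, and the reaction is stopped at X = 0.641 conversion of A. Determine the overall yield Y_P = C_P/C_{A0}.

0.606

C_A = C_{A0}(1−X) = 0.3450 mol·L⁻¹.
Both paths are first order in A, so the instantaneous fraction to P is constant: dC_P/d(−C_A) = k₁/(k₁+k₂) = 0.9448.
C_P = 0.9448·(C_{A0}−C_A) = 0.9448×0.6160 = 0.582 mol·L⁻¹.
Y_P = C_P/C_{A0} = 0.5820/0.961 = 0.606.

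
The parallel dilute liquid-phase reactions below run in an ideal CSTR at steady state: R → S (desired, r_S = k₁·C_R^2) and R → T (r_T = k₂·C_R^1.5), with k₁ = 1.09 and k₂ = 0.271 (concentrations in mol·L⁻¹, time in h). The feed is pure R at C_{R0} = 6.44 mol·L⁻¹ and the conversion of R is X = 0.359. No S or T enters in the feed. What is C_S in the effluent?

2.06 mol·L⁻¹

Exit C_R = C_{R0}(1−X) = 6.44×0.641 = 4.128 mol·L⁻¹.
Rates in a CSTR are evaluated at the outlet concentration: r_S = 1.09×4.128^2 = 18.57, r_T = 0.271×4.128^1.5 = 2.273.
Fraction of consumed R going to S: r_S/(r_S+r_T) = 0.8910.
C_S = 0.8910·C_{R0}·X = 0.8910×6.44×0.359 = 2.06 mol·L⁻¹.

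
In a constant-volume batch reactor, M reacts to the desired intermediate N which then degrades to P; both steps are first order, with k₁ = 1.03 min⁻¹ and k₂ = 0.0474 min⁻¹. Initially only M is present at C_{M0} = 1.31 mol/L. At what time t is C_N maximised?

3.13 min

The intermediate peaks when r₁ = r₂, i.e. k₁e^(−k₁t) = k₂e^(−k₂t), giving t_opt = ln(k₂/k₁)/(k₂−k₁).
= ln(0.0474/1.03)/(0.0474−1.03) = ln(0.04602)/-0.9826 = -3.079/-0.9826 = 3.13 min.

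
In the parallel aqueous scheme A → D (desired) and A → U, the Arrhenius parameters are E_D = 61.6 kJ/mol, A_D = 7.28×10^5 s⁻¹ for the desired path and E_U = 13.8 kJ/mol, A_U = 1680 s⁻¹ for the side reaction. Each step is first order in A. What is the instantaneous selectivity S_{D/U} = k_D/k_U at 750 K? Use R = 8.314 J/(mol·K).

0.203

Since both paths have the same order in A, the concentration cancels and S_{D/U} = k_D/k_U = (A_D/A_U)·exp[(E_U−E_D)/(RT)].
(E_U−E_D)/(RT) = (13.8−61.6)×10³/(8.314×750) = -47800/6236 = -7.666.
k_D/k_U = (7.28×10^5/1680)·exp(-7.666) = 433.3 × 4.686×10^-4 = 0.203.
Since E_D > E_U, raising the temperature improves selectivity toward D.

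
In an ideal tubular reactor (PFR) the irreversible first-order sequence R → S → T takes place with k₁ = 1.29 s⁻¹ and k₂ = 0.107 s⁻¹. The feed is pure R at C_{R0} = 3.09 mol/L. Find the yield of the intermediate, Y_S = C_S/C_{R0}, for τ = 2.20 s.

For first-order series with pure R initially, C_S(τ) = k₁C_{R0}/(k₂−k₁)·(e^(−k₁τ) − e^(−k₂τ)).
e^(−k₁τ) = e^(−1.29×2.20) = e^(−2.838) = 0.05854; e^(−k₂τ) = e^(−0.2354) = 0.7903.
C_S = 1.29×3.09/(0.107−1.29) × (0.05854−0.7903) = (-3.369)×(-0.7317) = 2.465 mol/L.
Y_S = C_S/C_{R0} = 2.465/3.09 = 0.798.

0.798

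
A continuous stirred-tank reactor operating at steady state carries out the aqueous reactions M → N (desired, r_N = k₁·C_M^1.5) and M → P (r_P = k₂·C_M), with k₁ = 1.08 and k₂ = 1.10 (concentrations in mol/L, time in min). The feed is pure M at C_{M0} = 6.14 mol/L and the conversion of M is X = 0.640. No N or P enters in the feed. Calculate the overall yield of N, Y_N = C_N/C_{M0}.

0.380

Exit C_M = C_{M0}(1−X) = 6.14×0.360 = 2.210 mol/L.
A CSTR operates uniformly at the exit composition, giving r_N = 3.549 and r_P = 2.431 (each k·C_M^n at C_M = 2.210).
Fraction of consumed M going to N: r_N/(r_N+r_P) = 0.5934.
C_N = 0.5934·C_{M0}·X = 0.5934×6.14×0.640 = 2.33 mol/L; Y_N = C_N/C_{M0} = 0.380.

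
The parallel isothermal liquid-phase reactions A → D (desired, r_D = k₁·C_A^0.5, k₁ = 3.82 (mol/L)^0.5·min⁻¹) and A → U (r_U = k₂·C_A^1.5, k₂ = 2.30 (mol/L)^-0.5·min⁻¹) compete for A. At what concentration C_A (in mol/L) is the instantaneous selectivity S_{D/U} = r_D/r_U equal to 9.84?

S_{D/U} = (k₁/k₂)·C_A⁻¹ ⇒ C_A = (S·k₂/k₁)^(-1).
= (9.84×2.30/3.82)^(-1) = (5.925)^(-1) = 0.169 mol/L.

0.169 mol/L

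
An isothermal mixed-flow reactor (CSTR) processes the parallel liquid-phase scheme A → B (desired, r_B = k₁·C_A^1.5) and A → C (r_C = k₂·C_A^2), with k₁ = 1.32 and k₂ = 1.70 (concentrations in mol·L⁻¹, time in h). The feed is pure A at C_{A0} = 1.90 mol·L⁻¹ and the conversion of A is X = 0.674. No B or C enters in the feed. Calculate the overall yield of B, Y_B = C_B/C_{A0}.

0.335

Exit C_A = C_{A0}(1−X) = 1.90×0.326 = 0.6194 mol·L⁻¹.
In a CSTR the entire volume is at exit conditions, so r_B = 1.32×0.6194^1.5 = 0.6435 and r_C = 1.70×0.6194^2 = 0.6522.
Fraction of consumed A going to B: r_B/(r_B+r_C) = 0.4966.
C_B = 0.4966·C_{A0}·X = 0.4966×1.90×0.674 = 0.636 mol·L⁻¹; Y_B = C_B/C_{A0} = 0.335.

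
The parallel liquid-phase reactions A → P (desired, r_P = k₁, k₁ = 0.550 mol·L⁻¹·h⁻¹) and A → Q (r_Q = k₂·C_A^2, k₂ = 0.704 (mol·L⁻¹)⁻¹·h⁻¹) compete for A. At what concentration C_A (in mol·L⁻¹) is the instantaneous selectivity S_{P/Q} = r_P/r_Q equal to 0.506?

S_{P/Q} = (k₁/k₂)·C_A^-2 ⇒ C_A = (S·k₂/k₁)^(-0.5).
= (0.506×0.704/0.550)^(-0.5) = (0.6477)^(-0.5) = 1.24 mol·L⁻¹.

1.24 mol·L⁻¹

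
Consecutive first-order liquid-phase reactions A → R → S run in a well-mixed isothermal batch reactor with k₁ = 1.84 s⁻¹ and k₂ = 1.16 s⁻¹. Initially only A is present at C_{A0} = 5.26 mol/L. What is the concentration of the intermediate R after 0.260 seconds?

The intermediate concentration in a first-order A→B→C sequence is C_R = k₁C_{A0}(e^(−k₁t) − e^(−k₂t))/(k₂−k₁).
e^(−k₁t) = e^(−1.84×0.260) = e^(−0.4784) = 0.6198; e^(−k₂t) = e^(−0.3016) = 0.7396.
C_R = 1.84×5.26/(1.16−1.84) × (0.6198−0.7396) = (-14.23)×(-0.1199) = 1.706 mol/L.

1.71 mol/L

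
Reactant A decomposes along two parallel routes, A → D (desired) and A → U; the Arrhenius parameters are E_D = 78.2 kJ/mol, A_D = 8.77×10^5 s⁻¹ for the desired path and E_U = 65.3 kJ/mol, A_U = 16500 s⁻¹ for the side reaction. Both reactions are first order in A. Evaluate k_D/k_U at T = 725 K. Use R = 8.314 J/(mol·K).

Since both paths have the same order in A, the concentration cancels and S_{D/U} = k_D/k_U = (A_D/A_U)·exp[(E_U−E_D)/(RT)].
(E_U−E_D)/(RT) = (65.3−78.2)×10³/(8.314×725) = -12900/6028 = -2.140.
k_D/k_U = (8.77×10^5/16500)·exp(-2.140) = 53.15 × 0.1176 = 6.25.
Since E_D > E_U, raising the temperature improves selectivity toward D.

6.25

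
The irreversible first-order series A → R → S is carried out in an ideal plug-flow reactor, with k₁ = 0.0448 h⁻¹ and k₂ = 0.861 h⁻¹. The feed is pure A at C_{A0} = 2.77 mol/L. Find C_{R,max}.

0.123 mol/L

Evaluating C_R at τ_opt = ln(k₂/k₁)/(k₂−k₁) gives C_{R,max}/C_{A0} = (k₁/k₂)^[k₂/(k₂−k₁)].
= (0.0448/0.861)^(0.861/(0.861−0.0448)) = (0.05203)^(1.055) = 0.04424.
C_{R,max} = 0.04424×2.77 = 0.123 mol/L.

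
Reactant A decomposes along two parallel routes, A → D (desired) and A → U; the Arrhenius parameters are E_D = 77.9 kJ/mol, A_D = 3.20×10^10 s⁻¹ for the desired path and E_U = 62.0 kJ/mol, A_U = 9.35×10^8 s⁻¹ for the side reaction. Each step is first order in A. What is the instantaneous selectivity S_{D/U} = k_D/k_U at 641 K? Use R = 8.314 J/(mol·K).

1.73

With equal orders, S_{D/U} = k_D/k_U = (A_D/A_U)·exp[(E_U−E_D)/(RT)].
(E_U−E_D)/(RT) = (62.0−77.9)×10³/(8.314×641) = -15900/5329 = -2.984.
k_D/k_U = (3.20×10^10/9.35×10^8)·exp(-2.984) = 34.22 × 0.05061 = 1.73.
Since E_D > E_U, raising the temperature improves selectivity toward D.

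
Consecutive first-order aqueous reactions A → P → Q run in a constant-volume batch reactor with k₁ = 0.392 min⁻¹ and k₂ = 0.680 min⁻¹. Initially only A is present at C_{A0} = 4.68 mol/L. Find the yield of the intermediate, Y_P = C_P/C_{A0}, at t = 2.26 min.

0.269

For first-order series with pure A initially, C_P(t) = k₁C_{A0}/(k₂−k₁)·(e^(−k₁t) − e^(−k₂t)).
e^(−k₁t) = e^(−0.392×2.26) = e^(−0.8859) = 0.4123; e^(−k₂t) = e^(−1.537) = 0.2151.
C_P = 0.392×4.68/(0.680−0.392) × (0.4123−0.2151) = 6.370×0.1973 = 1.257 mol/L.
Y_P = C_P/C_{A0} = 1.257/4.68 = 0.269.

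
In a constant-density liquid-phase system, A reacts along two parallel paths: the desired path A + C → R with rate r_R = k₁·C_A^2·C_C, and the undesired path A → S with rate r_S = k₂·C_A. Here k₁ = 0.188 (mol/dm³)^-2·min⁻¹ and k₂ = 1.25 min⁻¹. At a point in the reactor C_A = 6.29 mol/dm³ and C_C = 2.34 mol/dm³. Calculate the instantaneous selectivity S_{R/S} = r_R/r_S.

S_{R/S} = r_R/r_S = (k₁·C_A^2·C_C)/(k₂·C_A) = (k₁/k₂)·C_A·C_C.
= (0.188×6.290^2×2.340) / (1.25×6.290) = 17.41/7.862 = 2.21.

2.21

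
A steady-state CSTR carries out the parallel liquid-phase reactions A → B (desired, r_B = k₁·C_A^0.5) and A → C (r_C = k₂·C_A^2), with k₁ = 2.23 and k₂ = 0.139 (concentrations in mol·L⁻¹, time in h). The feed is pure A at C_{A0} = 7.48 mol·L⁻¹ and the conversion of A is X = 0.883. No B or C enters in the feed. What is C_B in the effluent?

6.28 mol·L⁻¹

Exit C_A = C_{A0}(1−X) = 7.48×0.117 = 0.8752 mol·L⁻¹.
Rates in a CSTR are evaluated at the outlet concentration: r_B = 2.23×0.8752^0.5 = 2.086, r_C = 0.139×0.8752^2 = 0.1065.
Fraction of consumed A going to B: r_B/(r_B+r_C) = 0.9514.
C_B = 0.9514·C_{A0}·X = 0.9514×7.48×0.883 = 6.28 mol·L⁻¹.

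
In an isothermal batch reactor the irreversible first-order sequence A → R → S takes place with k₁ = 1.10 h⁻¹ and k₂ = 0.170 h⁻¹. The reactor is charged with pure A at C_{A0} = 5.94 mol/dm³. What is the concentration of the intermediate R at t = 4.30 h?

3.32 mol/dm³

For first-order series with pure A initially, C_R(t) = k₁C_{A0}/(k₂−k₁)·(e^(−k₁t) − e^(−k₂t)).
e^(−k₁t) = e^(−1.10×4.30) = e^(−4.730) = 0.008826; e^(−k₂t) = e^(−0.7310) = 0.4814.
C_R = 1.10×5.94/(0.170−1.10) × (0.008826−0.4814) = (-7.026)×(-0.4726) = 3.320 mol/dm³.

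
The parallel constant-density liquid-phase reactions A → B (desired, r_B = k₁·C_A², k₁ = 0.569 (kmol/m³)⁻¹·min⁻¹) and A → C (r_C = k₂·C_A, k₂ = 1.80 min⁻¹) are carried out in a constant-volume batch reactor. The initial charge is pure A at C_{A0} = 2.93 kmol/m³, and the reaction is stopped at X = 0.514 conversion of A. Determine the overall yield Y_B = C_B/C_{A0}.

C_A = C_{A0}(1−X) = 1.424 kmol/m³.
Along a PFR/batch, dC_C/dC_A = −r_C/(r_B+r_C) = −k₂/(k₂+k₁·C_A).
Integrating from C_{A0} to C_A: C_C = (1.80/0.569)·ln[(1.80+0.569·2.93)/(1.80+0.569·1.42)] = 3.163·ln(3.467/2.610) = 0.8981 kmol/m³.
Then C_B = (C_{A0}−C_A) − C_C = 1.506 − 0.8981 = 0.6079 kmol/m³.
Y_B = C_B/C_{A0} = 0.6079/2.93 = 0.207.

0.207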